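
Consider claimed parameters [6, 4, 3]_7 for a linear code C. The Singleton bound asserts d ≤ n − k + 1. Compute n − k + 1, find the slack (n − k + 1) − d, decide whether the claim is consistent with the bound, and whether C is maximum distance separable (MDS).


Singleton RHS = n − k + 1 = 3, slack = 0, bound satisfied, MDS.

Singleton bound: d ≤ n − k + 1.
Here n = 6, k = 4, so n − k + 1 = 3.
Given d = 3, check d ≤ 3: YES.
Slack = (n − k + 1) − d = 0.
The code is MDS (slack = 0).
Description: the claimed parameters are [6, 4, 3]_7; such a code would be MDS (meets Singleton bound).


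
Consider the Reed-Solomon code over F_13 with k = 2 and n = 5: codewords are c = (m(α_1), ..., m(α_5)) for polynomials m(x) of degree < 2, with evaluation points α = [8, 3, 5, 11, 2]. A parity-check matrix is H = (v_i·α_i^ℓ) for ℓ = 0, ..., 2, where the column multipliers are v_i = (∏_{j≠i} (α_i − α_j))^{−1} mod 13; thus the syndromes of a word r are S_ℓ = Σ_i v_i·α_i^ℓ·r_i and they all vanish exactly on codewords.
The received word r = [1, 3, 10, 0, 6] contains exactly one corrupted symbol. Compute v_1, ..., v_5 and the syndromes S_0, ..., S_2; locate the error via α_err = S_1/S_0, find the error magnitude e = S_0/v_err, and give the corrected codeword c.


S = (11, 4, 5), error at position 4, error magnitude e = 8, c = [1, 3, 10, 5, 6].

Step 1: column multipliers v_i = (∏_{j≠i}(α_i − α_j))^{−1} mod 13.
  i = 1 (α = 8): (8−3)(8−5)(8−11)(8−2) = 5·3·(−3)·6 = −270 ≡ 3, so v_1 = 3^{−1} = 9 (mod 13).
  i = 2 (α = 3): (3−8)(3−5)(3−11)(3−2) = (−5)·(−2)·(−8)·1 = −80 ≡ 11, so v_2 = 11^{−1} = 6 (mod 13).
  i = 3 (α = 5): (5−8)(5−3)(5−11)(5−2) = (−3)·2·(−6)·3 = 108 ≡ 4, so v_3 = 4^{−1} = 10 (mod 13).
  i = 4 (α = 11): (11−8)(11−3)(11−5)(11−2) = 3·8·6·9 = 1296 ≡ 9, so v_4 = 9^{−1} = 3 (mod 13).
  i = 5 (α = 2): (2−8)(2−3)(2−5)(2−11) = (−6)·(−1)·(−3)·(−9) = 162 ≡ 6, so v_5 = 6^{−1} = 11 (mod 13).
  v = [9, 6, 10, 3, 11].
Step 2: syndromes of r = [1, 3, 10, 0, 6] (all sums mod 13).
  S_0 = Σ v_i r_i = 9·1 + 6·3 + 10·10 + 3·0 + 11·6 = 193 ≡ 11.
  S_1 = Σ v_i α_i r_i = 9·8·1 + 6·3·3 + 10·5·10 + 3·11·0 + 11·2·6 = 758 ≡ 4.
  α_i^2 mod 13 = [12, 9, 12, 4, 4].
  S_2 = Σ v_i α_i^2 r_i = 9·12·1 + 6·9·3 + 10·12·10 + 3·4·0 + 11·4·6 = 1734 ≡ 5.
  S = (11, 4, 5) ≠ 0, so r is not a codeword (an error is present).
Step 3: locate the error. For a single error e at position i, S_ℓ = v_i·e·α_i^ℓ, so α_err = S_1/S_0.
  S_0^{−1} = 11^{−1} = 6 (mod 13), so α_err = 4·6 = 24 ≡ 11 = α_4. Error position i = 4.
  Consistency check: S_2/S_1 = 5·10 = 50 ≡ 11 = α_err ✓ (single-error assumption holds).
Step 4: error magnitude e = S_0/v_4 = S_0·∏_{j≠4}(α_4 − α_j) = 11·9 = 99 ≡ 8 (mod 13).
Step 5: correct position 4: c_4 = r_4 − e = 0 − 8 ≡ 5 (mod 13). Hence c = [1, 3, 10, 5, 6].
  Check: interpolating c through the α_i gives m(x) = 12 + 10·x (degree < 2) with m(α_i) = c_i for every i, so c is indeed a codeword.


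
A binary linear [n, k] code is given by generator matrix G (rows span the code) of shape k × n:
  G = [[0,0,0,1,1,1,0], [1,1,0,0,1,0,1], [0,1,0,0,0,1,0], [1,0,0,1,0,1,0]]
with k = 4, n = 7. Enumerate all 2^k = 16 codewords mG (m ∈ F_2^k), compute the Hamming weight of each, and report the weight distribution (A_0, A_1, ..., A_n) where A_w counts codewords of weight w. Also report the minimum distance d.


Weight distribution: A_0 = 1, A_2 = 4, A_3 = 6, A_4 = 3, A_5 = 2. Minimum distance d = 2.

Enumerate all 2^4 = 16 messages m ∈ F_2^4.
For each, compute codeword c = mG in F_2^7, then tally its weight.
  m = 0000 → c = 0000000, weight = 0.
  m = 1000 → c = 0001110, weight = 3.
  m = 0100 → c = 1100101, weight = 4.
  m = 1100 → c = 1101011, weight = 5.
  m = 0010 → c = 0100010, weight = 2.
  m = 1010 → c = 0101100, weight = 3.
  m = 0110 → c = 1000111, weight = 4.
  m = 1110 → c = 1001001, weight = 3.
  m = 0001 → c = 1001010, weight = 3.
  m = 1001 → c = 1000100, weight = 2.
  m = 0101 → c = 0101111, weight = 5.
  m = 1101 → c = 0100001, weight = 2.
  m = 0011 → c = 1101000, weight = 3.
  m = 1011 → c = 1100110, weight = 4.
  m = 0111 → c = 0001101, weight = 3.
  m = 1111 → c = 0000011, weight = 2.
Tally weights:
  weight 0: 1 codewords.
  weight 2: 4 codewords.
  weight 3: 6 codewords.
  weight 4: 3 codewords.
  weight 5: 2 codewords.
Minimum distance d = smallest w > 0 with A_w > 0 = 2.
Sanity: Σ A_w = 16 = 2^4 = 16 ✓.


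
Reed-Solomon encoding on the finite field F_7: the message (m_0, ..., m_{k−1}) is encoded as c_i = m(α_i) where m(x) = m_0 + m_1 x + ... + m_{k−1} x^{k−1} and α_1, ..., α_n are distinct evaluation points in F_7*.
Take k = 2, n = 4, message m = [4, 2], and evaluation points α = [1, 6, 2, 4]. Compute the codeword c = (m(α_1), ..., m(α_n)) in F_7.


c = [6, 2, 1, 5]

Message polynomial: m(x) = 4 + 2·x (mod 7).
For each evaluation point α_i, compute m(α_i) mod 7:
  α_1 = 1: Horner steps 2 → 6, so m(1) = 6.
  α_2 = 6: Horner steps 2 → 2, so m(6) = 2.
  α_3 = 2: Horner steps 2 → 1, so m(2) = 1.
  α_4 = 4: Horner steps 2 → 5, so m(4) = 5.
Codeword c = [6, 2, 1, 5] ∈ F_7^4.


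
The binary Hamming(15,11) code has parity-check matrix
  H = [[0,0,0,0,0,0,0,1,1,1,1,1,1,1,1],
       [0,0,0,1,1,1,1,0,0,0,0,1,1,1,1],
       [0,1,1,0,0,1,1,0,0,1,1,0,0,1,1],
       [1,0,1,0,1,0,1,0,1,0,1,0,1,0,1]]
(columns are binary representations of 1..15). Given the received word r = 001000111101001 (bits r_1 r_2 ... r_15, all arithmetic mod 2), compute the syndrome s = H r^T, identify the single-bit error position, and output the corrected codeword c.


s = (1, 1, 0, 0)^T, error position = 12, corrected codeword c = 001000111100001

Compute s = H r^T mod 2 one row at a time:
  s_1 = 1 + 1 + 1 + 0 + 1 + 0 + 0 + 1 = 5 ≡ 1 (mod 2).
  s_2 = 0 + 0 + 0 + 1 + 1 + 0 + 0 + 1 = 3 ≡ 1 (mod 2).
  s_3 = 0 + 1 + 0 + 1 + 1 + 0 + 0 + 1 = 4 ≡ 0 (mod 2).
  s_4 = 0 + 1 + 0 + 1 + 1 + 0 + 0 + 1 = 4 ≡ 0 (mod 2).
s = (1, 1, 0, 0)^T — this equals column 12 of H (binary 1100), so error is at position 12.
Correct: flip bit 12 of r = 001000111101001 to get c = 001000111100001.


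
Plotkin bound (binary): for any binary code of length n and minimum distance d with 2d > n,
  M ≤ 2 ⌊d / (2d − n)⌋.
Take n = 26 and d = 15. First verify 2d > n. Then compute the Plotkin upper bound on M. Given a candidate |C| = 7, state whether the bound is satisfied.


Plotkin bound M ≤ 6; given |C| = 7 > bound (violated).

Check applicability: 2d = 30, n = 26.
2d − n = 4 > 0, so Plotkin applies.
Compute d/(2d−n) = 15/4 ≈ 3.7500.
⌊d/(2d−n)⌋ = 3.
Plotkin bound: M ≤ 2·3 = 6.
Given |C| = 7, check: VIOLATED.
This |C| is above the Plotkin bound, so no binary code with n = 26, d = 15 and 7 codewords exists.


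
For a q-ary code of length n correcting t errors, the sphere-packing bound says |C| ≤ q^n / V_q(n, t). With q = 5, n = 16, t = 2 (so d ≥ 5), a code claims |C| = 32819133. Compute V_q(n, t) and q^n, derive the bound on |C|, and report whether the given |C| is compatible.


V_q(n, t) = 1985, q^n = 152587890625, Hamming bound = 76870473, |C| = 32819133 ≤ bound (satisfied).

Step 1: Compute V_q(n, t) = Σ_{j=0}^2 C(n, j) (q−1)^j.
  j = 0: C(16,0)·(4)^0 = 1·1 = 1.
  j = 1: C(16,1)·(4)^1 = 16·4 = 64.
  j = 2: C(16,2)·(4)^2 = 120·16 = 1920.
  V_q(n, t) = 1 + 64 + 1920 = 1985.
Step 2: q^n = 5^16 = 152587890625.
Step 3: Hamming bound ⌊q^n / V_q(n,t)⌋ = ⌊152587890625/1985⌋ = 76870473.
Step 4: Compare |C| = 32819133 to 76870473: satisfied.
The claimed |C| lies below the Hamming bound.


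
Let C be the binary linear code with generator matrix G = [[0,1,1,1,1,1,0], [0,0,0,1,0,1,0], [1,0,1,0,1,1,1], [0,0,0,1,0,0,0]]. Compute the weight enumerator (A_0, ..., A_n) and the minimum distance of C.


Weight distribution: A_0 = 1, A_1 = 2, A_2 = 1, A_3 = 2, A_4 = 5, A_5 = 4, A_6 = 1. Minimum distance d = 1.

Enumerate all 2^4 = 16 messages m ∈ F_2^4.
For each, compute codeword c = mG in F_2^7, then tally its weight.
  m = 0000 → c = 0000000, weight = 0.
  m = 1000 → c = 0111110, weight = 5.
  m = 0100 → c = 0001010, weight = 2.
  m = 1100 → c = 0110100, weight = 3.
  m = 0010 → c = 1010111, weight = 5.
  m = 1010 → c = 1101001, weight = 4.
  m = 0110 → c = 1011101, weight = 5.
  m = 1110 → c = 1100011, weight = 4.
  m = 0001 → c = 0001000, weight = 1.
  m = 1001 → c = 0110110, weight = 4.
  m = 0101 → c = 0000010, weight = 1.
  m = 1101 → c = 0111100, weight = 4.
  m = 0011 → c = 1011111, weight = 6.
  m = 1011 → c = 1100001, weight = 3.
  m = 0111 → c = 1010101, weight = 4.
  m = 1111 → c = 1101011, weight = 5.
Tally weights:
  weight 0: 1 codewords.
  weight 1: 2 codewords.
  weight 2: 1 codewords.
  weight 3: 2 codewords.
  weight 4: 5 codewords.
  weight 5: 4 codewords.
  weight 6: 1 codewords.
Minimum distance d = smallest w > 0 with A_w > 0 = 1.
Sanity: Σ A_w = 16 = 2^4 = 16 ✓.


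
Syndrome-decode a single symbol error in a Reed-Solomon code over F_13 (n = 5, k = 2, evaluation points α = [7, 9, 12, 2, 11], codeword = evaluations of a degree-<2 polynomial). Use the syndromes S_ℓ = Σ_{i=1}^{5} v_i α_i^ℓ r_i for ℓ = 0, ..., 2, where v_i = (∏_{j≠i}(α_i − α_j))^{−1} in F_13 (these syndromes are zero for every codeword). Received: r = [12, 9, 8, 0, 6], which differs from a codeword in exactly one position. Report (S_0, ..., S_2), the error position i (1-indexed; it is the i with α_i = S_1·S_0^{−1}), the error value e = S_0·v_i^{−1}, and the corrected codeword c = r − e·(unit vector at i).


S = (7, 6, 7), error at position 3, error magnitude e = 10, c = [12, 9, 11, 0, 6].

Step 1: column multipliers v_i = (∏_{j≠i}(α_i − α_j))^{−1} mod 13.
  i = 1 (α = 7): (7−9)(7−12)(7−2)(7−11) = (−2)·(−5)·5·(−4) = −200 ≡ 8, so v_1 = 8^{−1} = 5 (mod 13).
  i = 2 (α = 9): (9−7)(9−12)(9−2)(9−11) = 2·(−3)·7·(−2) = 84 ≡ 6, so v_2 = 6^{−1} = 11 (mod 13).
  i = 3 (α = 12): (12−7)(12−9)(12−2)(12−11) = 5·3·10·1 = 150 ≡ 7, so v_3 = 7^{−1} = 2 (mod 13).
  i = 4 (α = 2): (2−7)(2−9)(2−12)(2−11) = (−5)·(−7)·(−10)·(−9) = 3150 ≡ 4, so v_4 = 4^{−1} = 10 (mod 13).
  i = 5 (α = 11): (11−7)(11−9)(11−12)(11−2) = 4·2·(−1)·9 = −72 ≡ 6, so v_5 = 6^{−1} = 11 (mod 13).
  v = [5, 11, 2, 10, 11].
Step 2: syndromes of r = [12, 9, 8, 0, 6] (all sums mod 13).
  S_0 = Σ v_i r_i = 5·12 + 11·9 + 2·8 + 10·0 + 11·6 = 241 ≡ 7.
  S_1 = Σ v_i α_i r_i = 5·7·12 + 11·9·9 + 2·12·8 + 10·2·0 + 11·11·6 = 2229 ≡ 6.
  α_i^2 mod 13 = [10, 3, 1, 4, 4].
  S_2 = Σ v_i α_i^2 r_i = 5·10·12 + 11·3·9 + 2·1·8 + 10·4·0 + 11·4·6 = 1177 ≡ 7.
  S = (7, 6, 7) ≠ 0, so r is not a codeword (an error is present).
Step 3: locate the error. For a single error e at position i, S_ℓ = v_i·e·α_i^ℓ, so α_err = S_1/S_0.
  S_0^{−1} = 7^{−1} = 2 (mod 13), so α_err = 6·2 = 12 ≡ 12 = α_3. Error position i = 3.
  Consistency check: S_2/S_1 = 7·11 = 77 ≡ 12 = α_err ✓ (single-error assumption holds).
Step 4: error magnitude e = S_0/v_3 = S_0·∏_{j≠3}(α_3 − α_j) = 7·7 = 49 ≡ 10 (mod 13).
Step 5: correct position 3: c_3 = r_3 − e = 8 − 10 ≡ 11 (mod 13). Hence c = [12, 9, 11, 0, 6].
  Check: interpolating c through the α_i gives m(x) = 3 + 5·x (degree < 2) with m(α_i) = c_i for every i, so c is indeed a codeword.


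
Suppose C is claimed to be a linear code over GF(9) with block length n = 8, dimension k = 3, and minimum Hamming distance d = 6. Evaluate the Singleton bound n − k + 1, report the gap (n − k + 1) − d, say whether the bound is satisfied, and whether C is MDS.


Singleton RHS = n − k + 1 = 6, slack = 0, bound satisfied, MDS.

Singleton bound: d ≤ n − k + 1.
Here n = 8, k = 3, so n − k + 1 = 6.
Given d = 6, check d ≤ 6: YES.
Slack = (n − k + 1) − d = 0.
The code is MDS (slack = 0).
Description: the claimed parameters are [8, 3, 6]_9; such a code would be MDS (meets Singleton bound).


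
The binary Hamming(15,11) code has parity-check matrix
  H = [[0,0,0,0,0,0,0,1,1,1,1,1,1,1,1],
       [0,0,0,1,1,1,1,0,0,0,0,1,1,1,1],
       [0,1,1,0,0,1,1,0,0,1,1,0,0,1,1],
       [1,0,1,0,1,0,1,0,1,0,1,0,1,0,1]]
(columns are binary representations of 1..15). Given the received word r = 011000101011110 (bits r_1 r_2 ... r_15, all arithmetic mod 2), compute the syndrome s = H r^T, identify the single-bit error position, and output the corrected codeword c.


s = (1, 0, 1, 1)^T, error position = 11, corrected codeword c = 011000101001110

Compute s = H r^T mod 2 one row at a time:
  s_1 = 0 + 1 + 0 + 1 + 1 + 1 + 1 + 0 = 5 ≡ 1 (mod 2).
  s_2 = 0 + 0 + 0 + 1 + 1 + 1 + 1 + 0 = 4 ≡ 0 (mod 2).
  s_3 = 1 + 1 + 0 + 1 + 0 + 1 + 1 + 0 = 5 ≡ 1 (mod 2).
  s_4 = 0 + 1 + 0 + 1 + 1 + 1 + 1 + 0 = 5 ≡ 1 (mod 2).
s = (1, 0, 1, 1)^T — this equals column 11 of H (binary 1011), so error is at position 11.
Correct: flip bit 11 of r = 011000101011110 to get c = 011000101001110.


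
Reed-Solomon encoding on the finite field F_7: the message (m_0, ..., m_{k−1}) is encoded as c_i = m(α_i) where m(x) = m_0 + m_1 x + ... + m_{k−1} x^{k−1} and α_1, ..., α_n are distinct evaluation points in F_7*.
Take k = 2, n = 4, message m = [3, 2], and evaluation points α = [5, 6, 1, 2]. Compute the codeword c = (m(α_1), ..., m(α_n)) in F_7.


c = [6, 1, 5, 0]

Message polynomial: m(x) = 3 + 2·x (mod 7).
For each evaluation point α_i, compute m(α_i) mod 7:
  α_1 = 5: Horner steps 2 → 6, so m(5) = 6.
  α_2 = 6: Horner steps 2 → 1, so m(6) = 1.
  α_3 = 1: Horner steps 2 → 5, so m(1) = 5.
  α_4 = 2: Horner steps 2 → 0, so m(2) = 0.
Codeword c = [6, 1, 5, 0] ∈ F_7^4.


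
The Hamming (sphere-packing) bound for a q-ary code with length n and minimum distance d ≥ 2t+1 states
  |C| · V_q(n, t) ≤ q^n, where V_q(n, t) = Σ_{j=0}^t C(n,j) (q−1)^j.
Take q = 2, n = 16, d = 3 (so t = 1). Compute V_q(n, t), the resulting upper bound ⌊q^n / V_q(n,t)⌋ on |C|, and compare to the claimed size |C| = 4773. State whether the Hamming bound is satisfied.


V_q(n, t) = 17, q^n = 65536, Hamming bound = 3855, |C| = 4773 > bound (violated).

Step 1: Compute V_q(n, t) = Σ_{j=0}^1 C(n, j) (q−1)^j.
  j = 0: C(16,0)·(1)^0 = 1·1 = 1.
  j = 1: C(16,1)·(1)^1 = 16·1 = 16.
  V_q(n, t) = 1 + 16 = 17.
Step 2: q^n = 2^16 = 65536.
Step 3: Hamming bound ⌊q^n / V_q(n,t)⌋ = ⌊65536/17⌋ = 3855.
Step 4: Compare |C| = 4773 to 3855: violated.
The claimed |C| lies above the Hamming bound, so no 2-ary code of length 16 with d ≥ 3 can have 4773 codewords.


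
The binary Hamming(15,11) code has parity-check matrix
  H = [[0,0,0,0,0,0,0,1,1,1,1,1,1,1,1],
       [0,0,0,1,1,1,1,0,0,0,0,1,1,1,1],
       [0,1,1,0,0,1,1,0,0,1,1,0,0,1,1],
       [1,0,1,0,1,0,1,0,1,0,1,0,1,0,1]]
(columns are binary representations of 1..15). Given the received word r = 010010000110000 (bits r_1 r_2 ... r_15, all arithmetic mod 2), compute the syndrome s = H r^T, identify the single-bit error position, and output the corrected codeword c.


s = (0, 1, 1, 0)^T, error position = 6, corrected codeword c = 010011000110000

Compute s = H r^T mod 2 one row at a time:
  s_1 = 0 + 0 + 1 + 1 + 0 + 0 + 0 + 0 = 2 ≡ 0 (mod 2).
  s_2 = 0 + 1 + 0 + 0 + 0 + 0 + 0 + 0 = 1 ≡ 1 (mod 2).
  s_3 = 1 + 0 + 0 + 0 + 1 + 1 + 0 + 0 = 3 ≡ 1 (mod 2).
  s_4 = 0 + 0 + 1 + 0 + 0 + 1 + 0 + 0 = 2 ≡ 0 (mod 2).
s = (0, 1, 1, 0)^T — this equals column 6 of H (binary 0110), so error is at position 6.
Correct: flip bit 6 of r = 010010000110000 to get c = 010011000110000.


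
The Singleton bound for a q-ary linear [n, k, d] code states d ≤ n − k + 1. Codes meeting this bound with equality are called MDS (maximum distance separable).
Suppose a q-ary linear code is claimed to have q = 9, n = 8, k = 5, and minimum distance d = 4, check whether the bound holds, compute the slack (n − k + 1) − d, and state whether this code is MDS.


Singleton RHS = n − k + 1 = 4, slack = 0, bound satisfied, MDS.

Singleton bound: d ≤ n − k + 1.
Here n = 8, k = 5, so n − k + 1 = 4.
Given d = 4, check d ≤ 4: YES.
Slack = (n − k + 1) − d = 0.
The code is MDS (slack = 0).
Description: the claimed parameters are [8, 5, 4]_9; such a code would be MDS (meets Singleton bound).


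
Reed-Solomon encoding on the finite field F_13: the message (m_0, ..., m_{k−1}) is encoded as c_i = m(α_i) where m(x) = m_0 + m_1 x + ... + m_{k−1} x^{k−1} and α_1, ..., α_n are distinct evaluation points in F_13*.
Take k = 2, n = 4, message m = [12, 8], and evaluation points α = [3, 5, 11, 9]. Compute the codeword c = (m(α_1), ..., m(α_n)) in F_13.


c = [10, 0, 9, 6]

Message polynomial: m(x) = 12 + 8·x (mod 13).
For each evaluation point α_i, compute m(α_i) mod 13:
  α_1 = 3: Horner steps 8 → 10, so m(3) = 10.
  α_2 = 5: Horner steps 8 → 0, so m(5) = 0.
  α_3 = 11: Horner steps 8 → 9, so m(11) = 9.
  α_4 = 9: Horner steps 8 → 6, so m(9) = 6.
Codeword c = [10, 0, 9, 6] ∈ F_13^4.


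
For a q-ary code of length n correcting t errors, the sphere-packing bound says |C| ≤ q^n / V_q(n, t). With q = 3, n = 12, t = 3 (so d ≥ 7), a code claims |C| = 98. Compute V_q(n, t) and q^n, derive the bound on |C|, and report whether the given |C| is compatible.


V_q(n, t) = 2049, q^n = 531441, Hamming bound = 259, |C| = 98 ≤ bound (satisfied).

Step 1: Compute V_q(n, t) = Σ_{j=0}^3 C(n, j) (q−1)^j.
  j = 0: C(12,0)·(2)^0 = 1·1 = 1.
  j = 1: C(12,1)·(2)^1 = 12·2 = 24.
  j = 2: C(12,2)·(2)^2 = 66·4 = 264.
  j = 3: C(12,3)·(2)^3 = 220·8 = 1760.
  V_q(n, t) = 1 + 24 + 264 + 1760 = 2049.
Step 2: q^n = 3^12 = 531441.
Step 3: Hamming bound ⌊q^n / V_q(n,t)⌋ = ⌊531441/2049⌋ = 259.
Step 4: Compare |C| = 98 to 259: satisfied.
The claimed |C| lies below the Hamming bound.


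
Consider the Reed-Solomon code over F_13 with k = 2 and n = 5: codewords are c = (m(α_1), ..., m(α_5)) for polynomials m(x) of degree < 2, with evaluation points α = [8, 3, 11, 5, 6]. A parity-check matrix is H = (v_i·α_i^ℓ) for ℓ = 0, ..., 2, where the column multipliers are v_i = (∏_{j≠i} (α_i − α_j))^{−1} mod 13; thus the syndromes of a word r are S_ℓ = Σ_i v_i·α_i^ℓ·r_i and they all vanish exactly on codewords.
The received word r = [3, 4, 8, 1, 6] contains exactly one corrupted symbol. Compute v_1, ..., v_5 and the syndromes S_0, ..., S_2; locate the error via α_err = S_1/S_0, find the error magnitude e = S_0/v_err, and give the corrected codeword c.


S = (11, 4, 5), error at position 3, error magnitude e = 3, c = [3, 4, 5, 1, 6].

Step 1: column multipliers v_i = (∏_{j≠i}(α_i − α_j))^{−1} mod 13.
  i = 1 (α = 8): (8−3)(8−11)(8−5)(8−6) = 5·(−3)·3·2 = −90 ≡ 1, so v_1 = 1^{−1} = 1 (mod 13).
  i = 2 (α = 3): (3−8)(3−11)(3−5)(3−6) = (−5)·(−8)·(−2)·(−3) = 240 ≡ 6, so v_2 = 6^{−1} = 11 (mod 13).
  i = 3 (α = 11): (11−8)(11−3)(11−5)(11−6) = 3·8·6·5 = 720 ≡ 5, so v_3 = 5^{−1} = 8 (mod 13).
  i = 4 (α = 5): (5−8)(5−3)(5−11)(5−6) = (−3)·2·(−6)·(−1) = −36 ≡ 3, so v_4 = 3^{−1} = 9 (mod 13).
  i = 5 (α = 6): (6−8)(6−3)(6−11)(6−5) = (−2)·3·(−5)·1 = 30 ≡ 4, so v_5 = 4^{−1} = 10 (mod 13).
  v = [1, 11, 8, 9, 10].
Step 2: syndromes of r = [3, 4, 8, 1, 6] (all sums mod 13).
  S_0 = Σ v_i r_i = 1·3 + 11·4 + 8·8 + 9·1 + 10·6 = 180 ≡ 11.
  S_1 = Σ v_i α_i r_i = 1·8·3 + 11·3·4 + 8·11·8 + 9·5·1 + 10·6·6 = 1265 ≡ 4.
  α_i^2 mod 13 = [12, 9, 4, 12, 10].
  S_2 = Σ v_i α_i^2 r_i = 1·12·3 + 11·9·4 + 8·4·8 + 9·12·1 + 10·10·6 = 1396 ≡ 5.
  S = (11, 4, 5) ≠ 0, so r is not a codeword (an error is present).
Step 3: locate the error. For a single error e at position i, S_ℓ = v_i·e·α_i^ℓ, so α_err = S_1/S_0.
  S_0^{−1} = 11^{−1} = 6 (mod 13), so α_err = 4·6 = 24 ≡ 11 = α_3. Error position i = 3.
  Consistency check: S_2/S_1 = 5·10 = 50 ≡ 11 = α_err ✓ (single-error assumption holds).
Step 4: error magnitude e = S_0/v_3 = S_0·∏_{j≠3}(α_3 − α_j) = 11·5 = 55 ≡ 3 (mod 13).
Step 5: correct position 3: c_3 = r_3 − e = 8 − 3 ≡ 5 (mod 13). Hence c = [3, 4, 5, 1, 6].
  Check: interpolating c through the α_i gives m(x) = 2 + 5·x (degree < 2) with m(α_i) = c_i for every i, so c is indeed a codeword.


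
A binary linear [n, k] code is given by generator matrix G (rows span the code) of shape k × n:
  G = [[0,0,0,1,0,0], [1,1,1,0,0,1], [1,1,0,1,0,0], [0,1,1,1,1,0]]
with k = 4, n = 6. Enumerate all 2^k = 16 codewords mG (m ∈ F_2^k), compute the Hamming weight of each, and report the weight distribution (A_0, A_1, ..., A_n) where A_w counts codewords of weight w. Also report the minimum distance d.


Weight distribution: A_0 = 1, A_1 = 1, A_2 = 2, A_3 = 6, A_4 = 5, A_5 = 1. Minimum distance d = 1.

Enumerate all 2^4 = 16 messages m ∈ F_2^4.
For each, compute codeword c = mG in F_2^6, then tally its weight.
  m = 0000 → c = 000000, weight = 0.
  m = 1000 → c = 000100, weight = 1.
  m = 0100 → c = 111001, weight = 4.
  m = 1100 → c = 111101, weight = 5.
  m = 0010 → c = 110100, weight = 3.
  m = 1010 → c = 110000, weight = 2.
  m = 0110 → c = 001101, weight = 3.
  m = 1110 → c = 001001, weight = 2.
  m = 0001 → c = 011110, weight = 4.
  m = 1001 → c = 011010, weight = 3.
  m = 0101 → c = 100111, weight = 4.
  m = 1101 → c = 100011, weight = 3.
  m = 0011 → c = 101010, weight = 3.
  m = 1011 → c = 101110, weight = 4.
  m = 0111 → c = 010011, weight = 3.
  m = 1111 → c = 010111, weight = 4.
Tally weights:
  weight 0: 1 codewords.
  weight 1: 1 codewords.
  weight 2: 2 codewords.
  weight 3: 6 codewords.
  weight 4: 5 codewords.
  weight 5: 1 codewords.
Minimum distance d = smallest w > 0 with A_w > 0 = 1.
Sanity: Σ A_w = 16 = 2^4 = 16 ✓.


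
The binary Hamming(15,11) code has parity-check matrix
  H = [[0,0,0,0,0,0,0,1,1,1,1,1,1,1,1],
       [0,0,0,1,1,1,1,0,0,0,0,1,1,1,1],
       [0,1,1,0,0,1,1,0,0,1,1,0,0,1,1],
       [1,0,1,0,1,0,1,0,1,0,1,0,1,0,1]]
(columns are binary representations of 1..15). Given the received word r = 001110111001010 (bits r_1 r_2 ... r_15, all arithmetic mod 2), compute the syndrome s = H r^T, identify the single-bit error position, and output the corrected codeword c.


s = (0, 1, 1, 0)^T, error position = 6, corrected codeword c = 001111111001010

Compute s = H r^T mod 2 one row at a time:
  s_1 = 1 + 1 + 0 + 0 + 1 + 0 + 1 + 0 = 4 ≡ 0 (mod 2).
  s_2 = 1 + 1 + 0 + 1 + 1 + 0 + 1 + 0 = 5 ≡ 1 (mod 2).
  s_3 = 0 + 1 + 0 + 1 + 0 + 0 + 1 + 0 = 3 ≡ 1 (mod 2).
  s_4 = 0 + 1 + 1 + 1 + 1 + 0 + 0 + 0 = 4 ≡ 0 (mod 2).
s = (0, 1, 1, 0)^T — this equals column 6 of H (binary 0110), so error is at position 6.
Correct: flip bit 6 of r = 001110111001010 to get c = 001111111001010.


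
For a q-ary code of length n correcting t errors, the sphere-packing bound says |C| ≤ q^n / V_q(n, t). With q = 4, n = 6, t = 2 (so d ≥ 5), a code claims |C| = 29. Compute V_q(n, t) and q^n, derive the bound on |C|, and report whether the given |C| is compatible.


V_q(n, t) = 154, q^n = 4096, Hamming bound = 26, |C| = 29 > bound (violated).

Step 1: Compute V_q(n, t) = Σ_{j=0}^2 C(n, j) (q−1)^j.
  j = 0: C(6,0)·(3)^0 = 1·1 = 1.
  j = 1: C(6,1)·(3)^1 = 6·3 = 18.
  j = 2: C(6,2)·(3)^2 = 15·9 = 135.
  V_q(n, t) = 1 + 18 + 135 = 154.
Step 2: q^n = 4^6 = 4096.
Step 3: Hamming bound ⌊q^n / V_q(n,t)⌋ = ⌊4096/154⌋ = 26.
Step 4: Compare |C| = 29 to 26: violated.
The claimed |C| lies above the Hamming bound, so no 4-ary code of length 6 with d ≥ 5 can have 29 codewords.


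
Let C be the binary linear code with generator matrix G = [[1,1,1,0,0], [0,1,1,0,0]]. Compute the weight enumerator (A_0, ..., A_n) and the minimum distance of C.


Weight distribution: A_0 = 1, A_1 = 1, A_2 = 1, A_3 = 1. Minimum distance d = 1.

Enumerate all 2^2 = 4 messages m ∈ F_2^2.
For each, compute codeword c = mG in F_2^5, then tally its weight.
  m = 00 → c = 00000, weight = 0.
  m = 10 → c = 11100, weight = 3.
  m = 01 → c = 01100, weight = 2.
  m = 11 → c = 10000, weight = 1.
Tally weights:
  weight 0: 1 codewords.
  weight 1: 1 codewords.
  weight 2: 1 codewords.
  weight 3: 1 codewords.
Minimum distance d = smallest w > 0 with A_w > 0 = 1.
Sanity: Σ A_w = 4 = 2^2 = 4 ✓.


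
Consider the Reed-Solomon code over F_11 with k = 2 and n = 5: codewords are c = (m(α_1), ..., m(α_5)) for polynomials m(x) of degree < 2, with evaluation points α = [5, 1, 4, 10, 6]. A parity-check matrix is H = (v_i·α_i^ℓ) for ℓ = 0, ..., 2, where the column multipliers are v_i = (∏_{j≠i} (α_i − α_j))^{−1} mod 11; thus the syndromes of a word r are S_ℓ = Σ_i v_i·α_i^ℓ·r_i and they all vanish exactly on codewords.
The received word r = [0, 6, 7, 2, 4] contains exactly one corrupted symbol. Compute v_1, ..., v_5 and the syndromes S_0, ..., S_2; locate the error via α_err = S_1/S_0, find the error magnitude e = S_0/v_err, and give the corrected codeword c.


S = (2, 9, 2), error at position 4, error magnitude e = 4, c = [0, 6, 7, 9, 4].

Step 1: column multipliers v_i = (∏_{j≠i}(α_i − α_j))^{−1} mod 11.
  i = 1 (α = 5): (5−1)(5−4)(5−10)(5−6) = 4·1·(−5)·(−1) = 20 ≡ 9, so v_1 = 9^{−1} = 5 (mod 11).
  i = 2 (α = 1): (1−5)(1−4)(1−10)(1−6) = (−4)·(−3)·(−9)·(−5) = 540 ≡ 1, so v_2 = 1^{−1} = 1 (mod 11).
  i = 3 (α = 4): (4−5)(4−1)(4−10)(4−6) = (−1)·3·(−6)·(−2) = −36 ≡ 8, so v_3 = 8^{−1} = 7 (mod 11).
  i = 4 (α = 10): (10−5)(10−1)(10−4)(10−6) = 5·9·6·4 = 1080 ≡ 2, so v_4 = 2^{−1} = 6 (mod 11).
  i = 5 (α = 6): (6−5)(6−1)(6−4)(6−10) = 1·5·2·(−4) = −40 ≡ 4, so v_5 = 4^{−1} = 3 (mod 11).
  v = [5, 1, 7, 6, 3].
Step 2: syndromes of r = [0, 6, 7, 2, 4] (all sums mod 11).
  S_0 = Σ v_i r_i = 5·0 + 1·6 + 7·7 + 6·2 + 3·4 = 79 ≡ 2.
  S_1 = Σ v_i α_i r_i = 5·5·0 + 1·1·6 + 7·4·7 + 6·10·2 + 3·6·4 = 394 ≡ 9.
  α_i^2 mod 11 = [3, 1, 5, 1, 3].
  S_2 = Σ v_i α_i^2 r_i = 5·3·0 + 1·1·6 + 7·5·7 + 6·1·2 + 3·3·4 = 299 ≡ 2.
  S = (2, 9, 2) ≠ 0, so r is not a codeword (an error is present).
Step 3: locate the error. For a single error e at position i, S_ℓ = v_i·e·α_i^ℓ, so α_err = S_1/S_0.
  S_0^{−1} = 2^{−1} = 6 (mod 11), so α_err = 9·6 = 54 ≡ 10 = α_4. Error position i = 4.
  Consistency check: S_2/S_1 = 2·5 = 10 ≡ 10 = α_err ✓ (single-error assumption holds).
Step 4: error magnitude e = S_0/v_4 = S_0·∏_{j≠4}(α_4 − α_j) = 2·2 = 4 ≡ 4 (mod 11).
Step 5: correct position 4: c_4 = r_4 − e = 2 − 4 ≡ 9 (mod 11). Hence c = [0, 6, 7, 9, 4].
  Check: interpolating c through the α_i gives m(x) = 2 + 4·x (degree < 2) with m(α_i) = c_i for every i, so c is indeed a codeword.


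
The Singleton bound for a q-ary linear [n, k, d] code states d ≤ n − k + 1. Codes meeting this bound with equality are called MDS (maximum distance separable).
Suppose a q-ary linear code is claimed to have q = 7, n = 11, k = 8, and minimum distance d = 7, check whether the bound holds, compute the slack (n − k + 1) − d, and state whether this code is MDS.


Singleton RHS = n − k + 1 = 4, slack = -3, bound violated (no such code; not MDS).

Singleton bound: d ≤ n − k + 1.
Here n = 11, k = 8, so n − k + 1 = 4.
Given d = 7, check d ≤ 4: NO.
Slack = (n − k + 1) − d = -3.
The slack is negative: d = 7 exceeds n − k + 1 = 4 by 3, so the Singleton bound is violated and no linear [11, 8, 7]_7 code can exist. In particular it is not MDS (MDS requires d = n − k + 1 exactly).
Description: the claimed parameters are [11, 8, 7]_7; such a code would be impossible (violates the Singleton bound).


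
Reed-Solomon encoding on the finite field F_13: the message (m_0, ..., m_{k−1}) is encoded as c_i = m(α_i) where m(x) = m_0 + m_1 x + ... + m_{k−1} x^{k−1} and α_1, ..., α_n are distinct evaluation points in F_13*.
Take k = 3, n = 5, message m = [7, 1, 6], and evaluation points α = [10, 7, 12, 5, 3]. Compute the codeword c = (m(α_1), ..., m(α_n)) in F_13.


c = [6, 9, 12, 6, 12]

Message polynomial: m(x) = 7 + 1·x + 6·x^2 (mod 13).
For each evaluation point α_i, compute m(α_i) mod 13:
  α_1 = 10: Horner steps 6 → 9 → 6, so m(10) = 6.
  α_2 = 7: Horner steps 6 → 4 → 9, so m(7) = 9.
  α_3 = 12: Horner steps 6 → 8 → 12, so m(12) = 12.
  α_4 = 5: Horner steps 6 → 5 → 6, so m(5) = 6.
  α_5 = 3: Horner steps 6 → 6 → 12, so m(3) = 12.
Codeword c = [6, 9, 12, 6, 12] ∈ F_13^5.


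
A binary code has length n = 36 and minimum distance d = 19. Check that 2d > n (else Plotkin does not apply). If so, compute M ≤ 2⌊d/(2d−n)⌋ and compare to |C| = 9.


Plotkin bound M ≤ 18; given |C| = 9 ≤ bound (satisfied).

Check applicability: 2d = 38, n = 36.
2d − n = 2 > 0, so Plotkin applies.
Compute d/(2d−n) = 19/2 ≈ 9.5000.
⌊d/(2d−n)⌋ = 9.
Plotkin bound: M ≤ 2·9 = 18.
Given |C| = 9, check: satisfied.
This |C| is below the Plotkin bound.


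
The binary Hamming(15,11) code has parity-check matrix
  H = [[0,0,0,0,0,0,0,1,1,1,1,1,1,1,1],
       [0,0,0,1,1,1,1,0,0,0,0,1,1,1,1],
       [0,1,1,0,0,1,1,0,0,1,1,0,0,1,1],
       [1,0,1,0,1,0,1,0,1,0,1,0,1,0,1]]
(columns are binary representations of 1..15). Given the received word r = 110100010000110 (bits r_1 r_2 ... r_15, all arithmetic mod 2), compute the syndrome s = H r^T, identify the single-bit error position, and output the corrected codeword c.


s = (1, 1, 0, 0)^T, error position = 12, corrected codeword c = 110100010001110

Compute s = H r^T mod 2 one row at a time:
  s_1 = 1 + 0 + 0 + 0 + 0 + 1 + 1 + 0 = 3 ≡ 1 (mod 2).
  s_2 = 1 + 0 + 0 + 0 + 0 + 1 + 1 + 0 = 3 ≡ 1 (mod 2).
  s_3 = 1 + 0 + 0 + 0 + 0 + 0 + 1 + 0 = 2 ≡ 0 (mod 2).
  s_4 = 1 + 0 + 0 + 0 + 0 + 0 + 1 + 0 = 2 ≡ 0 (mod 2).
s = (1, 1, 0, 0)^T — this equals column 12 of H (binary 1100), so error is at position 12.
Correct: flip bit 12 of r = 110100010000110 to get c = 110100010001110.


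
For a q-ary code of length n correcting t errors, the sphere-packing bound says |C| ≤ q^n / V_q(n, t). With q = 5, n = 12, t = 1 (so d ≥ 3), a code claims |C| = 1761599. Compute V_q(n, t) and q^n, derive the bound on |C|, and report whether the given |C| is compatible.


V_q(n, t) = 49, q^n = 244140625, Hamming bound = 4982461, |C| = 1761599 ≤ bound (satisfied).

Step 1: Compute V_q(n, t) = Σ_{j=0}^1 C(n, j) (q−1)^j.
  j = 0: C(12,0)·(4)^0 = 1·1 = 1.
  j = 1: C(12,1)·(4)^1 = 12·4 = 48.
  V_q(n, t) = 1 + 48 = 49.
Step 2: q^n = 5^12 = 244140625.
Step 3: Hamming bound ⌊q^n / V_q(n,t)⌋ = ⌊244140625/49⌋ = 4982461.
Step 4: Compare |C| = 1761599 to 4982461: satisfied.
The claimed |C| lies below the Hamming bound.


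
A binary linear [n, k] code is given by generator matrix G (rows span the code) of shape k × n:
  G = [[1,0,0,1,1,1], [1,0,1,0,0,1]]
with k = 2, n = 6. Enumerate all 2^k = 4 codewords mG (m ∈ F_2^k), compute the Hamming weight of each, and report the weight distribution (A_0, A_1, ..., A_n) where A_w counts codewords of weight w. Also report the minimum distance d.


Weight distribution: A_0 = 1, A_3 = 2, A_4 = 1. Minimum distance d = 3.

Enumerate all 2^2 = 4 messages m ∈ F_2^2.
For each, compute codeword c = mG in F_2^6, then tally its weight.
  m = 00 → c = 000000, weight = 0.
  m = 10 → c = 100111, weight = 4.
  m = 01 → c = 101001, weight = 3.
  m = 11 → c = 001110, weight = 3.
Tally weights:
  weight 0: 1 codewords.
  weight 3: 2 codewords.
  weight 4: 1 codewords.
Minimum distance d = smallest w > 0 with A_w > 0 = 3.
Sanity: Σ A_w = 4 = 2^2 = 4 ✓.


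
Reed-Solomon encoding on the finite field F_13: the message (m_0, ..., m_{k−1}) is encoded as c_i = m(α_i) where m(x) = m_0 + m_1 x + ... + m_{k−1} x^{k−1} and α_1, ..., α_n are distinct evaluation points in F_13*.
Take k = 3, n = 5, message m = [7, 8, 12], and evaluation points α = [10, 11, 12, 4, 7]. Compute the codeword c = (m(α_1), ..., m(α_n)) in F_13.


c = [0, 0, 11, 10, 1]

Message polynomial: m(x) = 7 + 8·x + 12·x^2 (mod 13).
For each evaluation point α_i, compute m(α_i) mod 13:
  α_1 = 10: Horner steps 12 → 11 → 0, so m(10) = 0.
  α_2 = 11: Horner steps 12 → 10 → 0, so m(11) = 0.
  α_3 = 12: Horner steps 12 → 9 → 11, so m(12) = 11.
  α_4 = 4: Horner steps 12 → 4 → 10, so m(4) = 10.
  α_5 = 7: Horner steps 12 → 1 → 1, so m(7) = 1.
Codeword c = [0, 0, 11, 10, 1] ∈ F_13^5.


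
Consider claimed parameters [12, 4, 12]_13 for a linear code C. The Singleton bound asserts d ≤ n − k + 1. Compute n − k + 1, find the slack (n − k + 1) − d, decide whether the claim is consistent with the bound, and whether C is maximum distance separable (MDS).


Singleton RHS = n − k + 1 = 9, slack = -3, bound violated (no such code; not MDS).

Singleton bound: d ≤ n − k + 1.
Here n = 12, k = 4, so n − k + 1 = 9.
Given d = 12, check d ≤ 9: NO.
Slack = (n − k + 1) − d = -3.
The slack is negative: d = 12 exceeds n − k + 1 = 9 by 3, so the Singleton bound is violated and no linear [12, 4, 12]_13 code can exist. In particular it is not MDS (MDS requires d = n − k + 1 exactly).
Description: the claimed parameters are [12, 4, 12]_13; such a code would be impossible (violates the Singleton bound).


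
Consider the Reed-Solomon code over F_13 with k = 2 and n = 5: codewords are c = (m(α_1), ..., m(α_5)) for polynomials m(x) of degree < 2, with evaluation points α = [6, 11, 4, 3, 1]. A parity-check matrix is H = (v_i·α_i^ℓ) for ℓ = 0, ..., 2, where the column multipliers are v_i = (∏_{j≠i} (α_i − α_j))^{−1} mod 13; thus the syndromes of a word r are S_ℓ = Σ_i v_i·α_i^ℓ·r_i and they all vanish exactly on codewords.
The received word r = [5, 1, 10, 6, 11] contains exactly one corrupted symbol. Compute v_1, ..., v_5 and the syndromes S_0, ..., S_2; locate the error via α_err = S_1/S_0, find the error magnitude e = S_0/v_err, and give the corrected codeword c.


S = (3, 7, 12), error at position 2, error magnitude e = 2, c = [5, 12, 10, 6, 11].

Step 1: column multipliers v_i = (∏_{j≠i}(α_i − α_j))^{−1} mod 13.
  i = 1 (α = 6): (6−11)(6−4)(6−3)(6−1) = (−5)·2·3·5 = −150 ≡ 6, so v_1 = 6^{−1} = 11 (mod 13).
  i = 2 (α = 11): (11−6)(11−4)(11−3)(11−1) = 5·7·8·10 = 2800 ≡ 5, so v_2 = 5^{−1} = 8 (mod 13).
  i = 3 (α = 4): (4−6)(4−11)(4−3)(4−1) = (−2)·(−7)·1·3 = 42 ≡ 3, so v_3 = 3^{−1} = 9 (mod 13).
  i = 4 (α = 3): (3−6)(3−11)(3−4)(3−1) = (−3)·(−8)·(−1)·2 = −48 ≡ 4, so v_4 = 4^{−1} = 10 (mod 13).
  i = 5 (α = 1): (1−6)(1−11)(1−4)(1−3) = (−5)·(−10)·(−3)·(−2) = 300 ≡ 1, so v_5 = 1^{−1} = 1 (mod 13).
  v = [11, 8, 9, 10, 1].
Step 2: syndromes of r = [5, 1, 10, 6, 11] (all sums mod 13).
  S_0 = Σ v_i r_i = 11·5 + 8·1 + 9·10 + 10·6 + 1·11 = 224 ≡ 3.
  S_1 = Σ v_i α_i r_i = 11·6·5 + 8·11·1 + 9·4·10 + 10·3·6 + 1·1·11 = 969 ≡ 7.
  α_i^2 mod 13 = [10, 4, 3, 9, 1].
  S_2 = Σ v_i α_i^2 r_i = 11·10·5 + 8·4·1 + 9·3·10 + 10·9·6 + 1·1·11 = 1403 ≡ 12.
  S = (3, 7, 12) ≠ 0, so r is not a codeword (an error is present).
Step 3: locate the error. For a single error e at position i, S_ℓ = v_i·e·α_i^ℓ, so α_err = S_1/S_0.
  S_0^{−1} = 3^{−1} = 9 (mod 13), so α_err = 7·9 = 63 ≡ 11 = α_2. Error position i = 2.
  Consistency check: S_2/S_1 = 12·2 = 24 ≡ 11 = α_err ✓ (single-error assumption holds).
Step 4: error magnitude e = S_0/v_2 = S_0·∏_{j≠2}(α_2 − α_j) = 3·5 = 15 ≡ 2 (mod 13).
Step 5: correct position 2: c_2 = r_2 − e = 1 − 2 ≡ 12 (mod 13). Hence c = [5, 12, 10, 6, 11].
  Check: interpolating c through the α_i gives m(x) = 7 + 4·x (degree < 2) with m(α_i) = c_i for every i, so c is indeed a codeword.


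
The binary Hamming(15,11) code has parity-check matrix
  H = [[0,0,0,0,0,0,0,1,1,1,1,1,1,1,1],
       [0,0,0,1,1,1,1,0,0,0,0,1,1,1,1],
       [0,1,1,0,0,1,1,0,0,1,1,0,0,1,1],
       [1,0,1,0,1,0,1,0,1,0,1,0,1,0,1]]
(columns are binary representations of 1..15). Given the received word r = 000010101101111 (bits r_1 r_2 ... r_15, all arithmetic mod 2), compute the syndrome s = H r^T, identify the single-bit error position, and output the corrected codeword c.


s = (0, 0, 0, 1)^T, error position = 1, corrected codeword c = 100010101101111

Compute s = H r^T mod 2 one row at a time:
  s_1 = 0 + 1 + 1 + 0 + 1 + 1 + 1 + 1 = 6 ≡ 0 (mod 2).
  s_2 = 0 + 1 + 0 + 1 + 1 + 1 + 1 + 1 = 6 ≡ 0 (mod 2).
  s_3 = 0 + 0 + 0 + 1 + 1 + 0 + 1 + 1 = 4 ≡ 0 (mod 2).
  s_4 = 0 + 0 + 1 + 1 + 1 + 0 + 1 + 1 = 5 ≡ 1 (mod 2).
s = (0, 0, 0, 1)^T — this equals column 1 of H (binary 0001), so error is at position 1.
Correct: flip bit 1 of r = 000010101101111 to get c = 100010101101111.


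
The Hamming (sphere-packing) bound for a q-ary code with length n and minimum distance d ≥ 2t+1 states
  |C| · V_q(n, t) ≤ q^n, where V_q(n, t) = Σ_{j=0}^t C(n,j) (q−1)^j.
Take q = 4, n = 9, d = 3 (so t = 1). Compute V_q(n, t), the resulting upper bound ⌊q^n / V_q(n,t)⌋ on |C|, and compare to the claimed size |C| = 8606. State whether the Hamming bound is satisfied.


V_q(n, t) = 28, q^n = 262144, Hamming bound = 9362, |C| = 8606 ≤ bound (satisfied).

Step 1: Compute V_q(n, t) = Σ_{j=0}^1 C(n, j) (q−1)^j.
  j = 0: C(9,0)·(3)^0 = 1·1 = 1.
  j = 1: C(9,1)·(3)^1 = 9·3 = 27.
  V_q(n, t) = 1 + 27 = 28.
Step 2: q^n = 4^9 = 262144.
Step 3: Hamming bound ⌊q^n / V_q(n,t)⌋ = ⌊262144/28⌋ = 9362.
Step 4: Compare |C| = 8606 to 9362: satisfied.
The claimed |C| lies below the Hamming bound.


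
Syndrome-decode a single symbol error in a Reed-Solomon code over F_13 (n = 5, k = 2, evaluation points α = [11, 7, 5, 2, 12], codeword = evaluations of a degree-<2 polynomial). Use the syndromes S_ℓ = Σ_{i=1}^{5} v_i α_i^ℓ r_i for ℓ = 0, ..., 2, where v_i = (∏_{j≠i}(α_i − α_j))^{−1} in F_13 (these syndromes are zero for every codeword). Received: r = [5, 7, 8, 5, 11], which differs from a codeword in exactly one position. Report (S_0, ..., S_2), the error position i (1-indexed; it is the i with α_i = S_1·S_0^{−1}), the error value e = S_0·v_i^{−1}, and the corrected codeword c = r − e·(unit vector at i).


S = (12, 11, 9), error at position 4, error magnitude e = 2, c = [5, 7, 8, 3, 11].

Step 1: column multipliers v_i = (∏_{j≠i}(α_i − α_j))^{−1} mod 13.
  i = 1 (α = 11): (11−7)(11−5)(11−2)(11−12) = 4·6·9·(−1) = −216 ≡ 5, so v_1 = 5^{−1} = 8 (mod 13).
  i = 2 (α = 7): (7−11)(7−5)(7−2)(7−12) = (−4)·2·5·(−5) = 200 ≡ 5, so v_2 = 5^{−1} = 8 (mod 13).
  i = 3 (α = 5): (5−11)(5−7)(5−2)(5−12) = (−6)·(−2)·3·(−7) = −252 ≡ 8, so v_3 = 8^{−1} = 5 (mod 13).
  i = 4 (α = 2): (2−11)(2−7)(2−5)(2−12) = (−9)·(−5)·(−3)·(−10) = 1350 ≡ 11, so v_4 = 11^{−1} = 6 (mod 13).
  i = 5 (α = 12): (12−11)(12−7)(12−5)(12−2) = 1·5·7·10 = 350 ≡ 12, so v_5 = 12^{−1} = 12 (mod 13).
  v = [8, 8, 5, 6, 12].
Step 2: syndromes of r = [5, 7, 8, 5, 11] (all sums mod 13).
  S_0 = Σ v_i r_i = 8·5 + 8·7 + 5·8 + 6·5 + 12·11 = 298 ≡ 12.
  S_1 = Σ v_i α_i r_i = 8·11·5 + 8·7·7 + 5·5·8 + 6·2·5 + 12·12·11 = 2676 ≡ 11.
  α_i^2 mod 13 = [4, 10, 12, 4, 1].
  S_2 = Σ v_i α_i^2 r_i = 8·4·5 + 8·10·7 + 5·12·8 + 6·4·5 + 12·1·11 = 1452 ≡ 9.
  S = (12, 11, 9) ≠ 0, so r is not a codeword (an error is present).
Step 3: locate the error. For a single error e at position i, S_ℓ = v_i·e·α_i^ℓ, so α_err = S_1/S_0.
  S_0^{−1} = 12^{−1} = 12 (mod 13), so α_err = 11·12 = 132 ≡ 2 = α_4. Error position i = 4.
  Consistency check: S_2/S_1 = 9·6 = 54 ≡ 2 = α_err ✓ (single-error assumption holds).
Step 4: error magnitude e = S_0/v_4 = S_0·∏_{j≠4}(α_4 − α_j) = 12·11 = 132 ≡ 2 (mod 13).
Step 5: correct position 4: c_4 = r_4 − e = 5 − 2 ≡ 3 (mod 13). Hence c = [5, 7, 8, 3, 11].
  Check: interpolating c through the α_i gives m(x) = 4 + 6·x (degree < 2) with m(α_i) = c_i for every i, so c is indeed a codeword.


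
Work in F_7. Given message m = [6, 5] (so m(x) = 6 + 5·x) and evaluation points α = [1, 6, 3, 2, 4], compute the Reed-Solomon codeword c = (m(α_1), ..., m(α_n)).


c = [4, 1, 0, 2, 5]

Message polynomial: m(x) = 6 + 5·x (mod 7).
For each evaluation point α_i, compute m(α_i) mod 7:
  α_1 = 1: Horner steps 5 → 4, so m(1) = 4.
  α_2 = 6: Horner steps 5 → 1, so m(6) = 1.
  α_3 = 3: Horner steps 5 → 0, so m(3) = 0.
  α_4 = 2: Horner steps 5 → 2, so m(2) = 2.
  α_5 = 4: Horner steps 5 → 5, so m(4) = 5.
Codeword c = [4, 1, 0, 2, 5] ∈ F_7^5.
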